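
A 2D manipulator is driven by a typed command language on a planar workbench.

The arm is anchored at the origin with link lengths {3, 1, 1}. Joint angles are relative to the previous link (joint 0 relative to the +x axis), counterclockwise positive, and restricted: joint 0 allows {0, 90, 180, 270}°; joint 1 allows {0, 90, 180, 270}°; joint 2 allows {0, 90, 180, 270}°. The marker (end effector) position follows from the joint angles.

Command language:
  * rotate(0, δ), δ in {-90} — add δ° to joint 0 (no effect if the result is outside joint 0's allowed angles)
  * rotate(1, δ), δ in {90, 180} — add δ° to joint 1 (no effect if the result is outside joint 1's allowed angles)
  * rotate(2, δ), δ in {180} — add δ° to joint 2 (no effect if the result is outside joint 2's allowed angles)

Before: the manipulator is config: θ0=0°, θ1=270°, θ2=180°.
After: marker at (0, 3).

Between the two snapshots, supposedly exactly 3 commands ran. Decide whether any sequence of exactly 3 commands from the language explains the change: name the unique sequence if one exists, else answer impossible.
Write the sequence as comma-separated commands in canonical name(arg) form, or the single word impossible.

rotate(0, -90), rotate(0, -90), rotate(0, -90)

start: config: θ0=0°, θ1=270°, θ2=180°
step 1 (rotate(0, -90)): config: θ0=270°, θ1=270°, θ2=180°
step 2 (rotate(0, -90)): config: θ0=180°, θ1=270°, θ2=180°
step 3 (rotate(0, -90)): config: θ0=90°, θ1=270°, θ2=180°
all 64 alternatives checked — unique.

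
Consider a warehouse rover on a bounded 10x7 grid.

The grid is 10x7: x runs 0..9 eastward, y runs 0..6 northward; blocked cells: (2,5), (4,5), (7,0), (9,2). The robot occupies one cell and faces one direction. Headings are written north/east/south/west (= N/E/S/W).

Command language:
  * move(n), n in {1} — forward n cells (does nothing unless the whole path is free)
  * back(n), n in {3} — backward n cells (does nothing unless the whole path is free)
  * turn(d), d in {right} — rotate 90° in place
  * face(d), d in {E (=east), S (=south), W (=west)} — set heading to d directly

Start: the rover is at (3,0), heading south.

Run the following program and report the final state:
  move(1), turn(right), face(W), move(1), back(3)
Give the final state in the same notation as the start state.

t0: at (3,0), heading south
1. move(1) → at (3,0), heading south
2. turn(right) → at (3,0), heading west
3. face(W) → at (3,0), heading west
4. move(1) → at (2,0), heading west
5. back(3) → at (5,0), heading west

at (5,0), heading west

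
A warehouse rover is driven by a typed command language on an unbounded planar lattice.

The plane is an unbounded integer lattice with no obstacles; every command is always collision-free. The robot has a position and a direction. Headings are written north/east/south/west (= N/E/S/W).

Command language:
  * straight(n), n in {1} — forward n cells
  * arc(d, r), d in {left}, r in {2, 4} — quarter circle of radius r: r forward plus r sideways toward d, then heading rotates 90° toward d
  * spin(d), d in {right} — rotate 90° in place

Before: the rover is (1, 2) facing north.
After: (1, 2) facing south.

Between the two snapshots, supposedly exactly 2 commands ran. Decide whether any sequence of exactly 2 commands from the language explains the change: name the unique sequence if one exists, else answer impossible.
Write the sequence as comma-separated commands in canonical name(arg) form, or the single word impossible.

key: parked at (1,2) the whole time — nothing moves the robot
from: (1, 2) facing north
t=1 spin(right) ⇒ (1, 2) facing east
t=2 spin(right) ⇒ (1, 2) facing south
no other 2-command option fits: unique.

spin(right), spin(right)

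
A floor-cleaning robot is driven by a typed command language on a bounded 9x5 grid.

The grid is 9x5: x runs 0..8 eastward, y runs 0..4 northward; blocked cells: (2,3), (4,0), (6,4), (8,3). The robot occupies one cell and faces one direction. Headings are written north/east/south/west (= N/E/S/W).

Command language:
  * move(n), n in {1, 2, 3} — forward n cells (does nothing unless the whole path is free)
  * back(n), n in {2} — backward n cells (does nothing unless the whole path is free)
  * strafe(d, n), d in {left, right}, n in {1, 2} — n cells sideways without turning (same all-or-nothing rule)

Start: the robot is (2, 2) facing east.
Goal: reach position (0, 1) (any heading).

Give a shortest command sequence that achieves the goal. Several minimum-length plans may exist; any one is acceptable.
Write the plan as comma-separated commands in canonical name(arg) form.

back(2), strafe(right, 1)

begin: (2, 2) facing east
1. back(2) → (0, 2) facing east
2. strafe(right, 1) → (0, 1) facing east
shorter routes all fall short; 2 is best.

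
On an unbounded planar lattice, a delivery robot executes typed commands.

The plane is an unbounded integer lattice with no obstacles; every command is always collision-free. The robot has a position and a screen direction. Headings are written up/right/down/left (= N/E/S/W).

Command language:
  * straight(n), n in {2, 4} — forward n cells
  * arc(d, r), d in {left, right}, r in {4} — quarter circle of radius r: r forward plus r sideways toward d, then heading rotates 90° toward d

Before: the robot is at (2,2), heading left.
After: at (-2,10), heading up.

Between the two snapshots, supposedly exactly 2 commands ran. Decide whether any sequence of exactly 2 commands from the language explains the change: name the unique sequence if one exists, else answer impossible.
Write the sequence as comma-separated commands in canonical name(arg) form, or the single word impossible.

arc(right, 4), straight(4)

key: running straight(4) before arc(right, 4) would end elsewhere — order is forced
initial: at (2,2), heading left
t=1 arc(right, 4) ⇒ at (-2,6), heading up
t=2 straight(4) ⇒ at (-2,10), heading up
no rival 2-sequence matches.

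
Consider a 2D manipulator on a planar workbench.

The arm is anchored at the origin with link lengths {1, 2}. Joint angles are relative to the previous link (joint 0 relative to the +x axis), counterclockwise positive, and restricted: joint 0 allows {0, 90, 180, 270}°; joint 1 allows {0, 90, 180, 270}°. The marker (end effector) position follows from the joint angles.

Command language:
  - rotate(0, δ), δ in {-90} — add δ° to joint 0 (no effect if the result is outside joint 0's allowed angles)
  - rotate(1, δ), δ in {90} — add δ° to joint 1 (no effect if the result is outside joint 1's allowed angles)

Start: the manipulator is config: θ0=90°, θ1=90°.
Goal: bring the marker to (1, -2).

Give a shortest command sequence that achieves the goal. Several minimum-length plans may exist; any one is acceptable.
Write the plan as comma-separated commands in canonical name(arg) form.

rotate(0, -90), rotate(1, 90), rotate(1, 90)

start: config: θ0=90°, θ1=90°
t=1 rotate(0, -90) ⇒ config: θ0=0°, θ1=90°
t=2 rotate(1, 90) ⇒ config: θ0=0°, θ1=180°
t=3 rotate(1, 90) ⇒ config: θ0=0°, θ1=270°
no 2-step plan works, so 3 is optimal.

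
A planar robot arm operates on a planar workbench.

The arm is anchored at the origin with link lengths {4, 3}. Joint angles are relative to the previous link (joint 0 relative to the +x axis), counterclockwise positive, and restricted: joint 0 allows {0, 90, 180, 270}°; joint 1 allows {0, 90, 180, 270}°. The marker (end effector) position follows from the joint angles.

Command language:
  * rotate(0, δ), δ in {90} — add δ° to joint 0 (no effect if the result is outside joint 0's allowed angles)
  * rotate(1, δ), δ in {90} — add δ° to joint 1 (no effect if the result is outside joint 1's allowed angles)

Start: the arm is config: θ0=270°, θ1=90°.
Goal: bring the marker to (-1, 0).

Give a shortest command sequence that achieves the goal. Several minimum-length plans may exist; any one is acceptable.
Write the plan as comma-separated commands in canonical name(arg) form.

rotate(0, 90), rotate(0, 90), rotate(0, 90), rotate(1, 90)

start: config: θ0=270°, θ1=90°
[1] after rotate(0, 90): config: θ0=0°, θ1=90°
[2] after rotate(0, 90): config: θ0=90°, θ1=90°
[3] after rotate(0, 90): config: θ0=180°, θ1=90°
[4] after rotate(1, 90): config: θ0=180°, θ1=180°
nothing shorter than 4 reaches the goal.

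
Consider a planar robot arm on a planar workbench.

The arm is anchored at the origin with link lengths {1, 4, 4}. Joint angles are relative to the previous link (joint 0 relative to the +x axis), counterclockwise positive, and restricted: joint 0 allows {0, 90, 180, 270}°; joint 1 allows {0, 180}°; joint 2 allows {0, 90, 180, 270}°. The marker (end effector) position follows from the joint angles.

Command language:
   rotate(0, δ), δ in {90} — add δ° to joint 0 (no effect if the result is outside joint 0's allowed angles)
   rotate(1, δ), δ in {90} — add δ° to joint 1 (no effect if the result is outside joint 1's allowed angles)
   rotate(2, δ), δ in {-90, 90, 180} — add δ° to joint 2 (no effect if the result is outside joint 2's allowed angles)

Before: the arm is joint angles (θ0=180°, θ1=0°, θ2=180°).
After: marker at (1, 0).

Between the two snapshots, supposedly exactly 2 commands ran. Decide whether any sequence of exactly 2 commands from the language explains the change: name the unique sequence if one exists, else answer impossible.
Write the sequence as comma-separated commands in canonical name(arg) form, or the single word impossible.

start: joint angles (θ0=180°, θ1=0°, θ2=180°)
step 1 (rotate(0, 90)): joint angles (θ0=270°, θ1=0°, θ2=180°)
step 2 (rotate(0, 90)): joint angles (θ0=0°, θ1=0°, θ2=180°)
all 25 alternatives checked — unique.

rotate(0, 90), rotate(0, 90)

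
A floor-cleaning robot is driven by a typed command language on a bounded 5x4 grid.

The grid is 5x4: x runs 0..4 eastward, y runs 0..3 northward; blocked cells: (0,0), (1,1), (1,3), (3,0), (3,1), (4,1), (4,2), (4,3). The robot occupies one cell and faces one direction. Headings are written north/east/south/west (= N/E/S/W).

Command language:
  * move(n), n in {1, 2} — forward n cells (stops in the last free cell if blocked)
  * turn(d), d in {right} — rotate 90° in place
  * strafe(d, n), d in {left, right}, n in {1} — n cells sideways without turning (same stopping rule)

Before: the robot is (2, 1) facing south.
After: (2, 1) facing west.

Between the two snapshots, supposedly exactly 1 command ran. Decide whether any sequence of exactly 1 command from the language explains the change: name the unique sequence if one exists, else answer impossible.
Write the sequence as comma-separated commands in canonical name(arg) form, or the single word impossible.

turn(right)

key: parked at (2,1) the whole time — nothing moves the robot
from: (2, 1) facing south
step 1 (turn(right)): (2, 1) facing west
no rival 1-sequence matches.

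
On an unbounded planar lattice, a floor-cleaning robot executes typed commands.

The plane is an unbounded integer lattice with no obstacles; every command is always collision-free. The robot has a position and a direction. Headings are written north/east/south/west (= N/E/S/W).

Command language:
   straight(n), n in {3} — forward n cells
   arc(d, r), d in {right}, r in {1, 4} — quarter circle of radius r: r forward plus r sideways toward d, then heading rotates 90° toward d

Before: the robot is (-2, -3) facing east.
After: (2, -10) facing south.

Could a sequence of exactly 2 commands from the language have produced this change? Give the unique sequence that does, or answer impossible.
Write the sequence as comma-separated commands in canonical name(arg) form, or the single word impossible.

key: cell and facing (now S) both changed — the 2 commands mix motion and turning
t0: (-2, -3) facing east
t=1 arc(right, 4) ⇒ (2, -7) facing south
t=2 straight(3) ⇒ (2, -10) facing south
no rival 2-sequence matches.

arc(right, 4), straight(3)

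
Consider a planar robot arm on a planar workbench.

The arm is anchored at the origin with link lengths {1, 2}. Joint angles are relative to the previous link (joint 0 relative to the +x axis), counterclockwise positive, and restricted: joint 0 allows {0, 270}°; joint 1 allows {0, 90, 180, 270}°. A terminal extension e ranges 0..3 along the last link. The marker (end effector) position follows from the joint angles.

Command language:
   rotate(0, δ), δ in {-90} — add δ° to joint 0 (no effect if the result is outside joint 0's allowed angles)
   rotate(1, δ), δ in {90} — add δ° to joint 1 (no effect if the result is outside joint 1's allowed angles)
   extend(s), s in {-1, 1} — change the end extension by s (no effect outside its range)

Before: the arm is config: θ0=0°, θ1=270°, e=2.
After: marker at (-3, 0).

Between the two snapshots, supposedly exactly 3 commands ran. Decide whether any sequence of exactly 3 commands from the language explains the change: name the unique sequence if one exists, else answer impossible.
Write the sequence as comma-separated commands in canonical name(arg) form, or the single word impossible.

rotate(1, 90), rotate(1, 90), rotate(1, 90)

begin: config: θ0=0°, θ1=270°, e=2
1. rotate(1, 90) → config: θ0=0°, θ1=0°, e=2
2. rotate(1, 90) → config: θ0=0°, θ1=90°, e=2
3. rotate(1, 90) → config: θ0=0°, θ1=180°, e=2
no rival 3-sequence matches.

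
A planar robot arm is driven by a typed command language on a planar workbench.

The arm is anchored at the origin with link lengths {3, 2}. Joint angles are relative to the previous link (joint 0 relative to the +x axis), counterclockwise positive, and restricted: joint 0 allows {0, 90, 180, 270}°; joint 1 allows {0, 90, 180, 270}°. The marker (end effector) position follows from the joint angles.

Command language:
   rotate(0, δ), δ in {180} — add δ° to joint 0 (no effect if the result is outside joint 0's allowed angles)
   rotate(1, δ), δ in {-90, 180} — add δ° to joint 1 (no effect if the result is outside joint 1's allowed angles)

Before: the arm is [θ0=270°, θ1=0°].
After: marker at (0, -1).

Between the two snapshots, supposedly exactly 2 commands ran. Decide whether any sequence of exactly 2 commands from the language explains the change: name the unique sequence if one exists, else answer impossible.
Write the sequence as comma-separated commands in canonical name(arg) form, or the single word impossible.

rotate(1, -90), rotate(1, -90)

start: [θ0=270°, θ1=0°]
[1] after rotate(1, -90): [θ0=270°, θ1=270°]
[2] after rotate(1, -90): [θ0=270°, θ1=180°]
no rival 2-sequence matches.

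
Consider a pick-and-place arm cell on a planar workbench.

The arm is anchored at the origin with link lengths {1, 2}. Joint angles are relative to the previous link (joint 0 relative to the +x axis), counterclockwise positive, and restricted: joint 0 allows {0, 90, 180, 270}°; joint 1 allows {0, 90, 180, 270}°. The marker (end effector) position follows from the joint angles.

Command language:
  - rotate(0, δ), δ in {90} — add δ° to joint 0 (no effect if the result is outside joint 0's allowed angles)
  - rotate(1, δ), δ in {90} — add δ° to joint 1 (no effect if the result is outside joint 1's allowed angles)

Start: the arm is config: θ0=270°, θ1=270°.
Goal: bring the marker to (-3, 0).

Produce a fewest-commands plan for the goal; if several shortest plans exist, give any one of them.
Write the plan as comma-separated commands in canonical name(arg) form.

start: config: θ0=270°, θ1=270°
1. rotate(0, 90) → config: θ0=0°, θ1=270°
2. rotate(0, 90) → config: θ0=90°, θ1=270°
3. rotate(0, 90) → config: θ0=180°, θ1=270°
4. rotate(1, 90) → config: θ0=180°, θ1=0°
no 3-step plan works, so 4 is optimal.

rotate(0, 90), rotate(0, 90), rotate(0, 90), rotate(1, 90)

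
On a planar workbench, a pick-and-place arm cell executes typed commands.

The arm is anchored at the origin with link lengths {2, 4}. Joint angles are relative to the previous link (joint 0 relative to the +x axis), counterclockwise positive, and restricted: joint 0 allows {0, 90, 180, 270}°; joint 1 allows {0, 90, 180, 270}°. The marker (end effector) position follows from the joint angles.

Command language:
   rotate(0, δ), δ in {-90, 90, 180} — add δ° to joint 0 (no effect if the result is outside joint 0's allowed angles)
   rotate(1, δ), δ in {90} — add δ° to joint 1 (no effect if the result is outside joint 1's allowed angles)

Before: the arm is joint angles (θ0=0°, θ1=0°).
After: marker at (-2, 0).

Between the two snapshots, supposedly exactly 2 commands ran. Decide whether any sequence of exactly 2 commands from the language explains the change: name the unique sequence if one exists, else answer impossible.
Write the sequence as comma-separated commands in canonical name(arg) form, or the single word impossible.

rotate(1, 90), rotate(1, 90)

initial: joint angles (θ0=0°, θ1=0°)
t=1 rotate(1, 90) ⇒ joint angles (θ0=0°, θ1=90°)
t=2 rotate(1, 90) ⇒ joint angles (θ0=0°, θ1=180°)
no rival 2-sequence matches.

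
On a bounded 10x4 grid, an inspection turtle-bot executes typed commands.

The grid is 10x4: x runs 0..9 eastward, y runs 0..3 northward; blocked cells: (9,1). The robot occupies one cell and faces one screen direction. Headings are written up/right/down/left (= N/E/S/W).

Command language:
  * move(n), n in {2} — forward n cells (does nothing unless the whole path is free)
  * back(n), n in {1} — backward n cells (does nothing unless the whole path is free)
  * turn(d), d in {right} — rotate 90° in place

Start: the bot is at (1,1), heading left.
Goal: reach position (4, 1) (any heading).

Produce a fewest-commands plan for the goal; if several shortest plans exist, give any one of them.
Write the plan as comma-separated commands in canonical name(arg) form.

start: at (1,1), heading left
1. back(1) → at (2,1), heading left
2. back(1) → at (3,1), heading left
3. back(1) → at (4,1), heading left
nothing shorter than 3 reaches the goal.

back(1), back(1), back(1)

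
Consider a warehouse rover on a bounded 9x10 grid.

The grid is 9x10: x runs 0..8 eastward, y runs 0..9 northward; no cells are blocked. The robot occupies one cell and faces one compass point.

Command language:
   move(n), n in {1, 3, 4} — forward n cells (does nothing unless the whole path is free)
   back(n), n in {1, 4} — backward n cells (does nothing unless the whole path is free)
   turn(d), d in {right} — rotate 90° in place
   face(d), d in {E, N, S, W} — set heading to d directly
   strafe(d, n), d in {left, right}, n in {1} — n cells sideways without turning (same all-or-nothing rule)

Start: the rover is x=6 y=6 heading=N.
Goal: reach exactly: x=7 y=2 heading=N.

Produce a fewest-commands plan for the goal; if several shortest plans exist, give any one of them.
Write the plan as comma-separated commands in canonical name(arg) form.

begin: x=6 y=6 heading=N
step 1 (back(4)): x=6 y=2 heading=N
step 2 (strafe(right, 1)): x=7 y=2 heading=N
nothing shorter than 2 reaches the goal.

back(4), strafe(right, 1)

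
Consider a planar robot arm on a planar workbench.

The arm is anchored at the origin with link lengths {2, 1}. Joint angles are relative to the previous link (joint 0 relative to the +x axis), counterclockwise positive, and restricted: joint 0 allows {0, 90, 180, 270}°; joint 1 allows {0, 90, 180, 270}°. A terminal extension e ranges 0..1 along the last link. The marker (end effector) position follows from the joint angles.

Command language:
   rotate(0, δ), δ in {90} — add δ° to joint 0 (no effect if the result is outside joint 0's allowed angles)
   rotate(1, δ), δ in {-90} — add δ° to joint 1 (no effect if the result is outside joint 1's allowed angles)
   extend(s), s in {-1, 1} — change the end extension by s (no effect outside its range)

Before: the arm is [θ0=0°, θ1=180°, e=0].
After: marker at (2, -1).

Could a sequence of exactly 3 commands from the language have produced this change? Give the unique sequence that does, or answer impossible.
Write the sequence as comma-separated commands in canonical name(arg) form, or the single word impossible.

begin: [θ0=0°, θ1=180°, e=0]
1. rotate(1, -90) → [θ0=0°, θ1=90°, e=0]
2. rotate(1, -90) → [θ0=0°, θ1=0°, e=0]
3. rotate(1, -90) → [θ0=0°, θ1=270°, e=0]
all 64 alternatives checked — unique.

rotate(1, -90), rotate(1, -90), rotate(1, -90)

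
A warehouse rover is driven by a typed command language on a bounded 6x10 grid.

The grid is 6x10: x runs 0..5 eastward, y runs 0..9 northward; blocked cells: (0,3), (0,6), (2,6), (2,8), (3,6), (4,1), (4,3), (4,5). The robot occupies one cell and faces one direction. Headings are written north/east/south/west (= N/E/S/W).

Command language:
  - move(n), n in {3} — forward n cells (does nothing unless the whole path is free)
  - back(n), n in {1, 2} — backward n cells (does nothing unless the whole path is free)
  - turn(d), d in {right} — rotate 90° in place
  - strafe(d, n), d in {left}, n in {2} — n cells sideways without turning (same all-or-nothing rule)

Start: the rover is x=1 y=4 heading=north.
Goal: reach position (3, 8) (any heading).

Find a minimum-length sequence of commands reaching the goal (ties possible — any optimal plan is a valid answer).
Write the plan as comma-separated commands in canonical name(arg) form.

start: x=1 y=4 heading=north
t=1 move(3) ⇒ x=1 y=7 heading=north
t=2 turn(right) ⇒ x=1 y=7 heading=east
t=3 turn(right) ⇒ x=1 y=7 heading=south
t=4 strafe(left, 2) ⇒ x=3 y=7 heading=south
t=5 back(1) ⇒ x=3 y=8 heading=south
nothing shorter than 5 reaches the goal.

move(3), turn(right), turn(right), strafe(left, 2), back(1)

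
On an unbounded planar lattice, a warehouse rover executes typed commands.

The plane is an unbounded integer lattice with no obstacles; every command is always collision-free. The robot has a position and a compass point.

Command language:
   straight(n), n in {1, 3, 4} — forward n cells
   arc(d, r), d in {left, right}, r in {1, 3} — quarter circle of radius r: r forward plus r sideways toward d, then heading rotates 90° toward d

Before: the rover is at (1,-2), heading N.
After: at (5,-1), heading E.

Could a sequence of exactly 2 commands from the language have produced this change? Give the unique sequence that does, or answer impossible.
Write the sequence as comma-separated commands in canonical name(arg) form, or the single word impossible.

arc(right, 1), straight(3)

key: cell and facing (now E) both changed — the 2 commands mix motion and turning
start: at (1,-2), heading N
step 1 (arc(right, 1)): at (2,-1), heading E
step 2 (straight(3)): at (5,-1), heading E
uniquely the one of 49 2-step routes that fits.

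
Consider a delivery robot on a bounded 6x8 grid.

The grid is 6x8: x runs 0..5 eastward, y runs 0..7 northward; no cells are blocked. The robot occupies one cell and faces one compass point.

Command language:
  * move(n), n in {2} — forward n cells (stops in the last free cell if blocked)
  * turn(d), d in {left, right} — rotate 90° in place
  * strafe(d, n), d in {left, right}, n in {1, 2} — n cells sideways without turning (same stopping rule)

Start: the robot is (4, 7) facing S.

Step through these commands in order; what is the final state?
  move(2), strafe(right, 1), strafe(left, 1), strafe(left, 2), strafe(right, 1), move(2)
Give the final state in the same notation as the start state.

begin: (4, 7) facing S
[1] after move(2): (4, 5) facing S
[2] after strafe(right, 1): (3, 5) facing S
[3] after strafe(left, 1): (4, 5) facing S
[4] after strafe(left, 2): (5, 5) facing S
[5] after strafe(right, 1): (4, 5) facing S
[6] after move(2): (4, 3) facing S

(4, 3) facing S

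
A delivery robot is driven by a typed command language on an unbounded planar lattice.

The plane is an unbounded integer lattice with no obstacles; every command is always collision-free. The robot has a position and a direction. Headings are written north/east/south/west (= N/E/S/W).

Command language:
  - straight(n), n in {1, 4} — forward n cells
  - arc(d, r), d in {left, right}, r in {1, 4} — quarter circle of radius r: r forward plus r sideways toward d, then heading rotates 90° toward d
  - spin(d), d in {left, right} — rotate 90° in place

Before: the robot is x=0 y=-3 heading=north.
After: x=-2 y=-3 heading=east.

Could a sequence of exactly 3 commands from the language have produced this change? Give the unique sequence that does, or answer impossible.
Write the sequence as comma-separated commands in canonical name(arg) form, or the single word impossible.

arc(left, 1), arc(left, 1), spin(left)

key: running spin(left) before arc(left, 1) would end elsewhere — order is forced
start: x=0 y=-3 heading=north
1. arc(left, 1) → x=-1 y=-2 heading=west
2. arc(left, 1) → x=-2 y=-3 heading=south
3. spin(left) → x=-2 y=-3 heading=east
all 512 alternatives checked — unique.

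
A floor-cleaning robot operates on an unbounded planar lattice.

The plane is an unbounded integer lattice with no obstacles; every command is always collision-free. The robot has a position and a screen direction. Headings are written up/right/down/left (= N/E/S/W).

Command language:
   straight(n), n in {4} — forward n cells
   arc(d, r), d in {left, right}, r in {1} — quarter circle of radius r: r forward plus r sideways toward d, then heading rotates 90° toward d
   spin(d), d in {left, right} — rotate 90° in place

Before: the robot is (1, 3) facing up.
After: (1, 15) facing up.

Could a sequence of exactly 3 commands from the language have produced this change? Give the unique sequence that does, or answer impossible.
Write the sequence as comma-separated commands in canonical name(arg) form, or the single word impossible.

straight(4), straight(4), straight(4)

key: still facing N at the end — nothing in the sequence rotates
start: (1, 3) facing up
1. straight(4) → (1, 7) facing up
2. straight(4) → (1, 11) facing up
3. straight(4) → (1, 15) facing up
no other 3-command option fits: unique.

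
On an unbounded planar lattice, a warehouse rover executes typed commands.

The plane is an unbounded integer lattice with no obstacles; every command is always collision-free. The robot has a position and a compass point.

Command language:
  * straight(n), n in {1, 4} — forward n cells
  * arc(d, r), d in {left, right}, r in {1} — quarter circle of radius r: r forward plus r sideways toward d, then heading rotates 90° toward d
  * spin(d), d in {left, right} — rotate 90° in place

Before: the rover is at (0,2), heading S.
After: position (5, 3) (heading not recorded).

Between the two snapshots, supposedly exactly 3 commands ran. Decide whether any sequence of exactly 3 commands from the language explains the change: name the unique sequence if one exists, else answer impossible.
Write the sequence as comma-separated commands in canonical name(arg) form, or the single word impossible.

spin(left), straight(4), arc(left, 1)

key: order matters: swapping spin(left) and arc(left, 1) lands elsewhere
t0: at (0,2), heading S
[1] after spin(left): at (0,2), heading E
[2] after straight(4): at (4,2), heading E
[3] after arc(left, 1): at (5,3), heading N
no rival 3-sequence matches.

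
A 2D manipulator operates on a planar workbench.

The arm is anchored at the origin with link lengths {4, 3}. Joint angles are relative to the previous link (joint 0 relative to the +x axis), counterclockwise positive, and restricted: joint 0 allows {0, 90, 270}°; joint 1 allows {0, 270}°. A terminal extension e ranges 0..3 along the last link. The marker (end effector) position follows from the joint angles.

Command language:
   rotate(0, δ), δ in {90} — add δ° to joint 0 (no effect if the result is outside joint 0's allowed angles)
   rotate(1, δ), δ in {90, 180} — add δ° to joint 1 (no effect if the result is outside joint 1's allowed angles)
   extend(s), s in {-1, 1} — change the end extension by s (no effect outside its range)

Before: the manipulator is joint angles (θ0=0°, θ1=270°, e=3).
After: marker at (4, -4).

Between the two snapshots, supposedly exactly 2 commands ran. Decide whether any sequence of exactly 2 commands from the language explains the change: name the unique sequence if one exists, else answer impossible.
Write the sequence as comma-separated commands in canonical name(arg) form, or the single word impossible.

extend(-1), extend(-1)

initial: joint angles (θ0=0°, θ1=270°, e=3)
t=1 extend(-1) ⇒ joint angles (θ0=0°, θ1=270°, e=2)
t=2 extend(-1) ⇒ joint angles (θ0=0°, θ1=270°, e=1)
no rival 2-sequence matches.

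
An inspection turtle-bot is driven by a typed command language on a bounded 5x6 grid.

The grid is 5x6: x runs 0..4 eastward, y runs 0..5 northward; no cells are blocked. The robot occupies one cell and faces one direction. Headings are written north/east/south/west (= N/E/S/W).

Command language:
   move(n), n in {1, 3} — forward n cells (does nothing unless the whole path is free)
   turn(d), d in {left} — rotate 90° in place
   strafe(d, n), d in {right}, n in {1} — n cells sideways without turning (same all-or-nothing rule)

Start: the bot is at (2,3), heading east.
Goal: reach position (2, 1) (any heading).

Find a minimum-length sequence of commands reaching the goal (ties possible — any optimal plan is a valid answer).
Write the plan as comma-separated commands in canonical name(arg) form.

from: at (2,3), heading east
step 1 (strafe(right, 1)): at (2,2), heading east
step 2 (strafe(right, 1)): at (2,1), heading east
nothing shorter than 2 reaches the goal.

strafe(right, 1), strafe(right, 1)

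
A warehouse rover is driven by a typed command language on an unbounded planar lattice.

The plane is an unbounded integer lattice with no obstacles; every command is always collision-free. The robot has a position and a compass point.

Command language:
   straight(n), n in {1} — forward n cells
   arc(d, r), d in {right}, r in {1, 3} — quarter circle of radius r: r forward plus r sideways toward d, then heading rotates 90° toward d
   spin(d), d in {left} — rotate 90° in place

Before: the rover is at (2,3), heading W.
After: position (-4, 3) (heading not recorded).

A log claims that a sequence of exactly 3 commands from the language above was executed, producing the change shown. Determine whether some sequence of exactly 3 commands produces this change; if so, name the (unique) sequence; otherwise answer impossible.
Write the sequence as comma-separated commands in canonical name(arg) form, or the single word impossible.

key: order matters: swapping spin(left) and arc(right, 3) lands elsewhere
from: at (2,3), heading W
[1] after spin(left): at (2,3), heading S
[2] after arc(right, 3): at (-1,0), heading W
[3] after arc(right, 3): at (-4,3), heading N
no other 3-command option fits: unique.

spin(left), arc(right, 3), arc(right, 3)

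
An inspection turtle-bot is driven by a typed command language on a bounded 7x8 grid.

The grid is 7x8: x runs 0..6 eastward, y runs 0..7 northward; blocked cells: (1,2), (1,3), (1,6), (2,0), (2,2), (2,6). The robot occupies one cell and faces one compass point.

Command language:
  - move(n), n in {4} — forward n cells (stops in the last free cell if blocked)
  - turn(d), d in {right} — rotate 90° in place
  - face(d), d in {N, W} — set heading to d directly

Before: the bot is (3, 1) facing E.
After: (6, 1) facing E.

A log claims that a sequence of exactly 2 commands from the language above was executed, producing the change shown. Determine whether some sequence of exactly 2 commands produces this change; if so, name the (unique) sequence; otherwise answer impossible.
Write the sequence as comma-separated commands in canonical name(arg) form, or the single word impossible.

move(4), move(4)

key: heading stays E — no command in the sequence turns
from: (3, 1) facing E
[1] after move(4): (6, 1) facing E
[2] after move(4): (6, 1) facing E
no rival 2-sequence matches.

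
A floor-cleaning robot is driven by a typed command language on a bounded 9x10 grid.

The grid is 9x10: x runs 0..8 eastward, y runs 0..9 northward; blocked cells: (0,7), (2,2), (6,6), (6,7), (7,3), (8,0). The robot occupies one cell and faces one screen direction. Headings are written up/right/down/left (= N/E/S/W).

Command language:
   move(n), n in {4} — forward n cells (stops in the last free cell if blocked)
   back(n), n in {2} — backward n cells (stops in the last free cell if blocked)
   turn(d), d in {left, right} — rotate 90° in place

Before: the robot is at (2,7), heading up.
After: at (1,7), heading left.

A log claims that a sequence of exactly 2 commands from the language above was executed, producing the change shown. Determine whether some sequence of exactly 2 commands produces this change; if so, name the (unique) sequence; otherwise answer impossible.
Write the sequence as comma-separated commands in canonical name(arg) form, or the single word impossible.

turn(left), move(4)

key: move(4) is stopped early by the blocked cell at (0,7)
t0: at (2,7), heading up
1. turn(left) → at (2,7), heading left
2. move(4) → at (1,7), heading left
uniquely the one of 16 2-step routes that fits.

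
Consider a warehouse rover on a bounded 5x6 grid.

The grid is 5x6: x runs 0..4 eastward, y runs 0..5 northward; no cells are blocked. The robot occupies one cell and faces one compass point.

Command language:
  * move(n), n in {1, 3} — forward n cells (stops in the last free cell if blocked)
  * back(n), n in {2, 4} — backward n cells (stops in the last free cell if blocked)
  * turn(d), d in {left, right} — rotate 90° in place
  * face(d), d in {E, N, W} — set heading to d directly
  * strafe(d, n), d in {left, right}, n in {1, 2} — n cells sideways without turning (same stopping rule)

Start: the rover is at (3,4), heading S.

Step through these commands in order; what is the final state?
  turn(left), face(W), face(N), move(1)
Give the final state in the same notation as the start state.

at (3,5), heading N

initial: at (3,4), heading S
1. turn(left) → at (3,4), heading E
2. face(W) → at (3,4), heading W
3. face(N) → at (3,4), heading N
4. move(1) → at (3,5), heading N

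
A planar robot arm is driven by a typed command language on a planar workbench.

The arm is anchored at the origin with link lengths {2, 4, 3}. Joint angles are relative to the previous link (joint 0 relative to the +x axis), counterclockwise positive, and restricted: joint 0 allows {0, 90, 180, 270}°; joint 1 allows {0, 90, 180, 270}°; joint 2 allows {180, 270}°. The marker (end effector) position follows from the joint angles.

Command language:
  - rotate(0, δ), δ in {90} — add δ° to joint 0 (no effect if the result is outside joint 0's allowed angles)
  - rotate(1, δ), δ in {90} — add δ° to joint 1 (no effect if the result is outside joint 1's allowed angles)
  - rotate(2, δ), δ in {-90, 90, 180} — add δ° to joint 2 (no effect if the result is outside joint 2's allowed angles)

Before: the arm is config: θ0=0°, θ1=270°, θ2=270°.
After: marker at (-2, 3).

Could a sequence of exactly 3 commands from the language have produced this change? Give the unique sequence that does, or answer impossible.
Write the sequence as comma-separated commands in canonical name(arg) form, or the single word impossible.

rotate(1, 90), rotate(1, 90), rotate(1, 90)

from: config: θ0=0°, θ1=270°, θ2=270°
step 1 (rotate(1, 90)): config: θ0=0°, θ1=0°, θ2=270°
step 2 (rotate(1, 90)): config: θ0=0°, θ1=90°, θ2=270°
step 3 (rotate(1, 90)): config: θ0=0°, θ1=180°, θ2=270°
no other 3-command option fits: unique.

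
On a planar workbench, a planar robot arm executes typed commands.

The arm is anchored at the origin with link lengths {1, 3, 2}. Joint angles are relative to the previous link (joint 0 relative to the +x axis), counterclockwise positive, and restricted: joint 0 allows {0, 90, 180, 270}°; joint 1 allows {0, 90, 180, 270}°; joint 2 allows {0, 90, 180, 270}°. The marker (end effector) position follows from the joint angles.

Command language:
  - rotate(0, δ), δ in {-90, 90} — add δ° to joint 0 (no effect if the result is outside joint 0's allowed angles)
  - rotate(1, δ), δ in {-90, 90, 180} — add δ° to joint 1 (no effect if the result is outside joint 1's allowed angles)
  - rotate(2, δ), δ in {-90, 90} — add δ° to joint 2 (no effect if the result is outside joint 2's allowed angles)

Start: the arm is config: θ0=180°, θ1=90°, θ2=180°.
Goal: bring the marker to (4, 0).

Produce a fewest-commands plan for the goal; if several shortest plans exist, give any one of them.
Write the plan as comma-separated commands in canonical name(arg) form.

from: config: θ0=180°, θ1=90°, θ2=180°
step 1 (rotate(2, -90)): config: θ0=180°, θ1=90°, θ2=90°
step 2 (rotate(2, -90)): config: θ0=180°, θ1=90°, θ2=0°
step 3 (rotate(1, 90)): config: θ0=180°, θ1=180°, θ2=0°
nothing shorter than 3 reaches the goal.

rotate(2, -90), rotate(2, -90), rotate(1, 90)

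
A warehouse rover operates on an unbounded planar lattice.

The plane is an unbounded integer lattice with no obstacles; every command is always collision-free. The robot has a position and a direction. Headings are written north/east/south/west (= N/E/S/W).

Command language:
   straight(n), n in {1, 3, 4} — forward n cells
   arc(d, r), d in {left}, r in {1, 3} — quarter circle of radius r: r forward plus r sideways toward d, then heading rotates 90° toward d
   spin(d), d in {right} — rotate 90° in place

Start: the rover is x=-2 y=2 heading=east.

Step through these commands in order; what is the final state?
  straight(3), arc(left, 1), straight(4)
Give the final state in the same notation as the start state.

x=2 y=7 heading=north

t0: x=-2 y=2 heading=east
step 1 (straight(3)): x=1 y=2 heading=east
step 2 (arc(left, 1)): x=2 y=3 heading=north
step 3 (straight(4)): x=2 y=7 heading=north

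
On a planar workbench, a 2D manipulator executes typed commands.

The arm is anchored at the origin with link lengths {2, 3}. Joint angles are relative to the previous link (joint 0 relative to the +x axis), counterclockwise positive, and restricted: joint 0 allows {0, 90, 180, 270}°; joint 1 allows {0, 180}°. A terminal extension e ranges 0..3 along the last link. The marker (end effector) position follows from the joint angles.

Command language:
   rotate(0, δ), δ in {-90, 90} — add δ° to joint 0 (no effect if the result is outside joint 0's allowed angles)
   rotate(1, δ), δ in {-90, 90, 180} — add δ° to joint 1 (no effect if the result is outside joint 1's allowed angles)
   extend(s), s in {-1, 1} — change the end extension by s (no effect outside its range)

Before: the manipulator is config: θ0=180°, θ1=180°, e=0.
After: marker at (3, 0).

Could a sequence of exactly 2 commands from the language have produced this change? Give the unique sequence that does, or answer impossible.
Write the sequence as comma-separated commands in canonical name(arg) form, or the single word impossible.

begin: config: θ0=180°, θ1=180°, e=0
1. extend(1) → config: θ0=180°, θ1=180°, e=1
2. extend(1) → config: θ0=180°, θ1=180°, e=2
uniquely the one of 49 2-step routes that fits.

extend(1), extend(1)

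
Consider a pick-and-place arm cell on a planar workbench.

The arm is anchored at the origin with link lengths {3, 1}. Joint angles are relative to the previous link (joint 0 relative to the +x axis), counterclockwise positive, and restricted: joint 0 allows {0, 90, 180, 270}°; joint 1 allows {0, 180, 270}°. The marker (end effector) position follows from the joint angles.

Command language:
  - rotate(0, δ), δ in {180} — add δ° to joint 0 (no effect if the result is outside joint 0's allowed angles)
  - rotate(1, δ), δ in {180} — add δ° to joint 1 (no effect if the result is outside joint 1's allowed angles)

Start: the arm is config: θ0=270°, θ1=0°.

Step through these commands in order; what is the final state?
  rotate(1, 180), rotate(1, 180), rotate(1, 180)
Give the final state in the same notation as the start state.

start: config: θ0=270°, θ1=0°
1. rotate(1, 180) → config: θ0=270°, θ1=180°
2. rotate(1, 180) → config: θ0=270°, θ1=0°
3. rotate(1, 180) → config: θ0=270°, θ1=180°

config: θ0=270°, θ1=180°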